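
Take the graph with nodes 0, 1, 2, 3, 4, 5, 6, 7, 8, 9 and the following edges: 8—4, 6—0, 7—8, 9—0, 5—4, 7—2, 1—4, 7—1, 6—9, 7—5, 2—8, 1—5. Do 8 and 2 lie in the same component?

Yes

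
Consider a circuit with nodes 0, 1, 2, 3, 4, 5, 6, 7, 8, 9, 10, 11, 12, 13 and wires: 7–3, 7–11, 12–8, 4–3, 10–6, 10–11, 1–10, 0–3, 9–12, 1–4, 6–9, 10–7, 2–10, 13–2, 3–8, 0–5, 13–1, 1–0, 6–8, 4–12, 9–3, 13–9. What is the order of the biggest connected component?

Starting from 0 we can reach 0, 1, 2, 3, 4, 5, 6, 7, 8, 9, 10, 11, 12, 13. That is one component of size 14.
The largest has 14 vertices.

14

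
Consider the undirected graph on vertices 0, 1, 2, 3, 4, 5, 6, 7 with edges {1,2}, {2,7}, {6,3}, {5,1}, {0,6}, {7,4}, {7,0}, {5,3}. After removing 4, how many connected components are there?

With 4 gone, the remaining components are: {0, 1, 2, 3, 5, 6, 7}.
That is 1 component.

1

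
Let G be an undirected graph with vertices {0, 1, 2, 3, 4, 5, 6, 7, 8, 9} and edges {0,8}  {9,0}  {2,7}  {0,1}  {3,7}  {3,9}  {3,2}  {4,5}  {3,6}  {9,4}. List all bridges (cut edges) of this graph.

The edges on the cycle 3-2-7-3 are not bridges since each lies on that cycle.
But removing 9-4 disconnects 9 from 4; removing 1-0 disconnects 1 from 0; removing 3-9 disconnects 3 from 9; removing 9-0 disconnects 9 from 0 — these are bridges.
In total 7 edges are bridges.

0-1, 0-8, 0-9, 3-6, 3-9, 4-5, 4-9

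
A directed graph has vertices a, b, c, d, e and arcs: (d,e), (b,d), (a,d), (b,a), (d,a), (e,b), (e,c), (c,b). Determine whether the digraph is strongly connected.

Yes

From a we can reach every vertex (a, b, c, d, e), and every vertex can reach a (a, b, c, d, e). So the whole graph is one strongly connected component.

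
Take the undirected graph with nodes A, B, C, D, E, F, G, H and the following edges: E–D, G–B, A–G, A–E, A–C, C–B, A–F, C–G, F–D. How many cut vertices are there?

Removing A increases the component count from 2 to 3, so A is a cut vertex.
By contrast removing E leaves 2 components; it is not a cut vertex. No other vertex is a cut vertex either.

1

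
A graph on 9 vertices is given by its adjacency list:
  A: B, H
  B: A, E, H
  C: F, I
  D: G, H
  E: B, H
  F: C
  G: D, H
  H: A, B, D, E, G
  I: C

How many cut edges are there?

2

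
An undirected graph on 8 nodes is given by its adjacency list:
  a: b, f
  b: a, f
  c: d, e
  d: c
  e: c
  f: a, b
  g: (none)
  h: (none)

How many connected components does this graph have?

h is isolated — a component by itself.
g is isolated — a component by itself.
Starting from a we can reach a, b, f. That is one component of size 3.
Starting from c we can reach c, d, e. That is one component of size 3.
Total: 4 components.

4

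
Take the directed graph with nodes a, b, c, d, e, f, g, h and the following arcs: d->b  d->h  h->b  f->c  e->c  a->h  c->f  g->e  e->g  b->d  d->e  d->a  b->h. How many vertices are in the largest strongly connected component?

4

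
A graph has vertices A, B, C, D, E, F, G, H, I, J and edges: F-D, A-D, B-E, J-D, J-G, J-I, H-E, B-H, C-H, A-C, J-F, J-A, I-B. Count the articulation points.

Removing J increases the component count from 1 to 2, so J is a cut vertex.
By contrast removing F leaves 1 component; it is not a cut vertex. No other vertex is a cut vertex either.

1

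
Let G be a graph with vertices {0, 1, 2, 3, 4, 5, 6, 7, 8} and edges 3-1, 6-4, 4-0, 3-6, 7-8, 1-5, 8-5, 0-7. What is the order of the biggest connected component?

8

2 is isolated — a component by itself.
Starting from 0 we can reach 0, 1, 3, 4, 5, 6, 7, 8. That is one component of size 8.
The largest has 8 vertices.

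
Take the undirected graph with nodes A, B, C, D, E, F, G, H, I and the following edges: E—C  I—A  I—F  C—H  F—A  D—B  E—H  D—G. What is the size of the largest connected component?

3

Starting from C we can reach C, E, H. That is one component of size 3.
Starting from A we can reach A, F, I. That is one component of size 3.
Starting from B we can reach B, D, G. That is one component of size 3.
The largest has 3 vertices.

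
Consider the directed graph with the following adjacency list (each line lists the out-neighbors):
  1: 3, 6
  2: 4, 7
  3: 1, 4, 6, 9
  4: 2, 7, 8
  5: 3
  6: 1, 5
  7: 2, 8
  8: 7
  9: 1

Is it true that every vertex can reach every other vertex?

No

There is no directed path from 2 to 5, so the graph is not strongly connected.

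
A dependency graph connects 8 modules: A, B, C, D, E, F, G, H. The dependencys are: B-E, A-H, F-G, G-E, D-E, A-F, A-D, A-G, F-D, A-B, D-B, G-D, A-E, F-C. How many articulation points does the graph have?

Removing A increases the component count from 1 to 2, so A is a cut vertex.
Removing F increases the component count from 1 to 2, so F is a cut vertex.
By contrast removing E leaves 1 component; it is not a cut vertex. No other vertex is a cut vertex either.

2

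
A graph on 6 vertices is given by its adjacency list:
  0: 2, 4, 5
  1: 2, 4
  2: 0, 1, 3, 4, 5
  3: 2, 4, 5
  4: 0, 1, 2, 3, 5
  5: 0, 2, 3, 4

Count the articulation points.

0

Removing 1, for instance, still leaves 1 component. No single vertex removal increases the component count — the graph has no articulation points.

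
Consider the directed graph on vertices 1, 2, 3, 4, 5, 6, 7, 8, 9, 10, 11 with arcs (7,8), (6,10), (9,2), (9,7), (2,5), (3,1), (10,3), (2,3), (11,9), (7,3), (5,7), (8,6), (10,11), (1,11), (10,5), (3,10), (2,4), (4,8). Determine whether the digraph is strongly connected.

Yes

From 1 we can reach every vertex (1, 2, 3, 4, 5, 6, 7, 8, 9, 10, 11), and every vertex can reach 1 (1, 2, 3, 4, 5, 6, 7, 8, 9, 10, 11). So the whole graph is one strongly connected component.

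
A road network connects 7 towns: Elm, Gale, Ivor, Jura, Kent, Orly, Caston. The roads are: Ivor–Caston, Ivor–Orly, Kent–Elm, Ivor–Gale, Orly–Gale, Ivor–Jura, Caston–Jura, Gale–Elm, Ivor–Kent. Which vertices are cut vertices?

Removing Ivor increases the component count from 1 to 2, so Ivor is a cut vertex.
By contrast removing Caston leaves 1 component; it is not a cut vertex. No other vertex is a cut vertex either.

Ivor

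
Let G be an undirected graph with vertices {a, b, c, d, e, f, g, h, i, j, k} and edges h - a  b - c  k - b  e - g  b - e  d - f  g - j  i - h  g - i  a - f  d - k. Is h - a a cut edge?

No

After removing h - a, the path h-i-g-e-b-k-d-f-a still connects them, so the edge is not a bridge.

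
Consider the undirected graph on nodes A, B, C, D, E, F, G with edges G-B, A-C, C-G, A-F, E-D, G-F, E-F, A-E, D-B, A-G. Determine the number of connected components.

1

Starting from A we can reach A, B, C, D, E, F, G. That is one component of size 7.
Total: 1 component.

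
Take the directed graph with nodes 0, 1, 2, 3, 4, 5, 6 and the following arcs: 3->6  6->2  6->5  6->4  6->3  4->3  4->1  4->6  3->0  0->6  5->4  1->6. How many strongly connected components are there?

2

{0, 1, 3, 4, 5, 6} are all mutually reachable — one SCC of size 6.
{2} is an SCC by itself.
That gives 2 strongly connected components.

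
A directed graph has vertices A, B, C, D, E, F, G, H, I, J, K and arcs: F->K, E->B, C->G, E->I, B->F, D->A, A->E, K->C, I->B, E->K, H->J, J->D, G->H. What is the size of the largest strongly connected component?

{A, B, C, D, E, F, G, H, I, J, K} are all mutually reachable — one SCC of size 11.
The largest has 11 vertices.

11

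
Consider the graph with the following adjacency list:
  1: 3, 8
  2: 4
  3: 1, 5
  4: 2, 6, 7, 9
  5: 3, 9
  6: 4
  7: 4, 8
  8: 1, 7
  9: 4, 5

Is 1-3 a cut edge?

No

After removing 1-3, the path 1-8-7-4-9-5-3 still connects them, so the edge is not a bridge.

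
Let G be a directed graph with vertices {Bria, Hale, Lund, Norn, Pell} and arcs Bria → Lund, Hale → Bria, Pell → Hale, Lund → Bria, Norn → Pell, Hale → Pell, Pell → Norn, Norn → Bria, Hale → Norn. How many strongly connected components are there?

2

{Hale, Norn, Pell} are all mutually reachable — one SCC of size 3.
{Bria, Lund} are all mutually reachable — one SCC of size 2.
That gives 2 strongly connected components.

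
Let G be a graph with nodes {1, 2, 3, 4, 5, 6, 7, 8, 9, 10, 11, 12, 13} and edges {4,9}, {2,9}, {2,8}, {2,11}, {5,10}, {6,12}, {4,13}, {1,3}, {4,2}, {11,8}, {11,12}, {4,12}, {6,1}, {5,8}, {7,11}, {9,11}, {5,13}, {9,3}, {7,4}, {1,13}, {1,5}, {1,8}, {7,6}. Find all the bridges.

The edges on the cycle 7-6-1-5-13-4-7 are not bridges since each lies on that cycle.
But removing 10 - 5 disconnects 10 from 5 — this is a bridge.

10-5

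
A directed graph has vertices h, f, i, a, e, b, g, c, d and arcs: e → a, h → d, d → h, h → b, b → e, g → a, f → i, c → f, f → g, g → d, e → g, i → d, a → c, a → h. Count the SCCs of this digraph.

1

{a, b, c, d, e, f, g, h, i} are all mutually reachable — one SCC of size 9.
That gives 1 strongly connected component.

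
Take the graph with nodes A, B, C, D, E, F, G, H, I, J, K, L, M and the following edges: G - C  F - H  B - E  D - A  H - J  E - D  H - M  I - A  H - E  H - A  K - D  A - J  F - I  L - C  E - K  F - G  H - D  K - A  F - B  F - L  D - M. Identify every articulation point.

Removing F increases the component count from 1 to 2, so F is a cut vertex.
By contrast removing H leaves 1 component; it is not a cut vertex. No other vertex is a cut vertex either.

F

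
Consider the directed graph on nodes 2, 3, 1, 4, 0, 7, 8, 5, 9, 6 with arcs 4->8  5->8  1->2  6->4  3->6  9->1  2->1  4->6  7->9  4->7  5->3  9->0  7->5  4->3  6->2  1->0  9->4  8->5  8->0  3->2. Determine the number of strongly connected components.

{3, 4, 5, 6, 7, 8, 9} are all mutually reachable — one SCC of size 7.
{1, 2} are all mutually reachable — one SCC of size 2.
{0} is an SCC by itself.
That gives 3 strongly connected components.

3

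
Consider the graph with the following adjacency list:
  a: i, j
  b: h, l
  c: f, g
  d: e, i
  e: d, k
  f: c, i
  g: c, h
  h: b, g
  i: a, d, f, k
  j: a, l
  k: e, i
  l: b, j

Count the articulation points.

1

Removing i increases the component count from 1 to 2, so i is a cut vertex.
By contrast removing a leaves 1 component; it is not a cut vertex. No other vertex is a cut vertex either.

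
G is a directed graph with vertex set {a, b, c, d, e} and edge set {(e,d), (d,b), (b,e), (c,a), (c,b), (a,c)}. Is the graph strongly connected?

No

There is no directed path from d to c, so the graph is not strongly connected.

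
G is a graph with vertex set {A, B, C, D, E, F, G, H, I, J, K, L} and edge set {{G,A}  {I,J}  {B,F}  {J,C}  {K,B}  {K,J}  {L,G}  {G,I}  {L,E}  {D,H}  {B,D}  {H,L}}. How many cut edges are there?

The edges on the cycle K-B-D-H-L-G-I-J-K are not bridges since each lies on that cycle.
But removing A–G disconnects A from G; removing B–F disconnects B from F; removing E–L disconnects E from L; removing C–J disconnects C from J — these are bridges.
That makes 4 bridges.

4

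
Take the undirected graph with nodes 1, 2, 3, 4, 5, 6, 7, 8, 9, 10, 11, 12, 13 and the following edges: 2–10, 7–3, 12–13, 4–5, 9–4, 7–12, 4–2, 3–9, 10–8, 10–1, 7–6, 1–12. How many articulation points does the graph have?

4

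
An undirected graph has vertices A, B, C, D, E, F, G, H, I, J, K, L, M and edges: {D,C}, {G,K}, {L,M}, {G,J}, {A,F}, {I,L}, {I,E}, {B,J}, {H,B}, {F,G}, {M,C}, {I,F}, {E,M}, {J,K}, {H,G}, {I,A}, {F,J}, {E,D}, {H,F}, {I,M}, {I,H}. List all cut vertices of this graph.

Removing I increases the component count from 1 to 2, so I is a cut vertex.
By contrast removing M leaves 1 component; it is not a cut vertex. No other vertex is a cut vertex either.

I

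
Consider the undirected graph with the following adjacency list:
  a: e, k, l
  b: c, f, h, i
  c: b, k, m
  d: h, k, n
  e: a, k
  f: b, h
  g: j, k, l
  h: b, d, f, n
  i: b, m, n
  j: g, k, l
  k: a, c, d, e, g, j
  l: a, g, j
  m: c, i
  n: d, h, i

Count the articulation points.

1

Removing k increases the component count from 1 to 2, so k is a cut vertex.
By contrast removing b leaves 1 component; it is not a cut vertex. No other vertex is a cut vertex either.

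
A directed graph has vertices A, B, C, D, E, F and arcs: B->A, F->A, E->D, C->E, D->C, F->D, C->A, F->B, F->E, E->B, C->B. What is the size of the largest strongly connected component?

3

{C, D, E} are all mutually reachable — one SCC of size 3.
{A} is an SCC by itself.
{B} is an SCC by itself.
{F} is an SCC by itself.
The largest has 3 vertices.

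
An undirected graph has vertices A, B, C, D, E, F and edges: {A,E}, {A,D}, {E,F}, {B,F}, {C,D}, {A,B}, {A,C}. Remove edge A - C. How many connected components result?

1

A and C are still connected via A-D-C, so the component count stays at 1.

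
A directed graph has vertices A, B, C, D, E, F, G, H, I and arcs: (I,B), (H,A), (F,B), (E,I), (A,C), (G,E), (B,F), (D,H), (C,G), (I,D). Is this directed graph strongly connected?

No

There is no directed path from B to G, so the graph is not strongly connected.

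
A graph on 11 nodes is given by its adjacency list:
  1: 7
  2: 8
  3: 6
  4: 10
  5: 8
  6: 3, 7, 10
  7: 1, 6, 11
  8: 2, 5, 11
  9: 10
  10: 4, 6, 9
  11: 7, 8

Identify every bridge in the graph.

removing 2-8 disconnects 2 from 8; removing 6-3 disconnects 6 from 3; removing 8-5 disconnects 8 from 5; removing 8-11 disconnects 8 from 11 — these are bridges.
In total 10 edges are bridges.

1-7, 10-4, 10-6, 10-9, 11-7, 11-8, 2-8, 3-6, 5-8, 6-7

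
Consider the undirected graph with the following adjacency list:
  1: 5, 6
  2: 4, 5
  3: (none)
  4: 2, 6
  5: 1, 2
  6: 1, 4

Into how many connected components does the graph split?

3 is isolated — a component by itself.
Starting from 1 we can reach 1, 2, 4, 5, 6. That is one component of size 5.
Total: 2 components.

2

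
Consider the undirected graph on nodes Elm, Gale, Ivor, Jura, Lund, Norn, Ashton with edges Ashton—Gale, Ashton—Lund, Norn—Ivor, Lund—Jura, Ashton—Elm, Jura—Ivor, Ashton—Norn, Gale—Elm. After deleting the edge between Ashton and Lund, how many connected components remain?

1

Ashton and Lund are still connected via Ashton-Norn-Ivor-Jura-Lund, so the component count stays at 1.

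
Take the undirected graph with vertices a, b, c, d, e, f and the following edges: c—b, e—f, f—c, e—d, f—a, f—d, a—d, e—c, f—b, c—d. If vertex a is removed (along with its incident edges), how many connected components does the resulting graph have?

With a gone, the remaining components are: {b, c, d, e, f}.
That is 1 component.

1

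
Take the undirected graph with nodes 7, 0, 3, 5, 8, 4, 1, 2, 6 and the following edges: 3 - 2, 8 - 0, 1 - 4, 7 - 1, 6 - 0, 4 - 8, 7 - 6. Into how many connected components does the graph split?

3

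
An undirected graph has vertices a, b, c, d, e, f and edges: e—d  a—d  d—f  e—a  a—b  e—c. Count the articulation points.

3

Removing a increases the component count from 1 to 2, so a is a cut vertex.
Removing d increases the component count from 1 to 2, so d is a cut vertex.
Removing e increases the component count from 1 to 2, so e is a cut vertex.
By contrast removing c leaves 1 component; it is not a cut vertex. No other vertex is a cut vertex either.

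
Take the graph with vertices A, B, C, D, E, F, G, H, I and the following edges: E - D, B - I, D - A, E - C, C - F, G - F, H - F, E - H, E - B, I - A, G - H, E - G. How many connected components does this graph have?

1

Starting from A we can reach A, B, C, D, E, F, G, H, I. That is one component of size 9.
Total: 1 component.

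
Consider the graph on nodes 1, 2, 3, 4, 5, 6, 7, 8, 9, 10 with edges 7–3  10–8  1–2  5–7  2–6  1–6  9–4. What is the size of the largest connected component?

Starting from 4 we can reach 4, 9. That is one component of size 2.
Starting from 8 we can reach 8, 10. That is one component of size 2.
Starting from 3 we can reach 3, 5, 7. That is one component of size 3.
Starting from 1 we can reach 1, 2, 6. That is one component of size 3.
The largest has 3 vertices.

3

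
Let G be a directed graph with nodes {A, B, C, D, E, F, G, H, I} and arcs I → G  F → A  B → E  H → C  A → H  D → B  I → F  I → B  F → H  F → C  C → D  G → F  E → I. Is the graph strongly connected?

Yes

From H we can reach every vertex (A, B, C, D, E, F, G, H, I), and every vertex can reach H (A, B, C, D, E, F, G, H, I). So the whole graph is one strongly connected component.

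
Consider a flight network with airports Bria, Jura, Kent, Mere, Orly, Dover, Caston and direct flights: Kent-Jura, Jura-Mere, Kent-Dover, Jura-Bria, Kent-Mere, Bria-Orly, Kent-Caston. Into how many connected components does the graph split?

Starting from Bria we can reach Bria, Jura, Kent, Mere, Orly, Dover, Caston. That is one component of size 7.
Total: 1 component.

1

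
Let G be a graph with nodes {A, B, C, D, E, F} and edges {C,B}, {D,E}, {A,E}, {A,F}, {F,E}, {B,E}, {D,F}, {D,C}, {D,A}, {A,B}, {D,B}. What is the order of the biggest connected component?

6

Starting from A we can reach A, B, C, D, E, F. That is one component of size 6.
The largest has 6 vertices.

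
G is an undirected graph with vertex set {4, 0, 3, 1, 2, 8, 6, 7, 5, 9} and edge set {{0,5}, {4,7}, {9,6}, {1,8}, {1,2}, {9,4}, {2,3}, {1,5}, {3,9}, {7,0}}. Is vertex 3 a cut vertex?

Deleting 3 leaves 1 component (was 1) (its neighbors 2, 9 remain connected to each other), so 3 is not a cut vertex.

No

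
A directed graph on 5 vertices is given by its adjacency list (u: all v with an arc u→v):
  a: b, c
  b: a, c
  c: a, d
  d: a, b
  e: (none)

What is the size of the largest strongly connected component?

4

{a, b, c, d} are all mutually reachable — one SCC of size 4.
{e} is an SCC by itself.
The largest has 4 vertices.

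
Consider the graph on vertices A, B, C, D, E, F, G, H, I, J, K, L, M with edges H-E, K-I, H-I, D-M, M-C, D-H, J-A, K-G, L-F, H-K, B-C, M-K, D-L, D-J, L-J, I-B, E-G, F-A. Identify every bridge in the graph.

The edges on the cycle D-L-F-A-J-D are not bridges since each lies on that cycle.
Every edge lies on some cycle, so there are no bridges.

none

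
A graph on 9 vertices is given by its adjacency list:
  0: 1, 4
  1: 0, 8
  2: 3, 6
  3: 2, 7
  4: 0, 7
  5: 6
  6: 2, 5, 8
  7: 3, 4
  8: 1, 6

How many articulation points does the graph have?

Removing 6 increases the component count from 1 to 2, so 6 is a cut vertex.
By contrast removing 4 leaves 1 component; it is not a cut vertex. No other vertex is a cut vertex either.

1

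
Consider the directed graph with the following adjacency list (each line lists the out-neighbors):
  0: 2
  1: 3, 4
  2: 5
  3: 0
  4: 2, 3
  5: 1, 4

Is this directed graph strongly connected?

Yes

From 2 we can reach every vertex (0, 1, 2, 3, 4, 5), and every vertex can reach 2 (0, 1, 2, 3, 4, 5). So the whole graph is one strongly connected component.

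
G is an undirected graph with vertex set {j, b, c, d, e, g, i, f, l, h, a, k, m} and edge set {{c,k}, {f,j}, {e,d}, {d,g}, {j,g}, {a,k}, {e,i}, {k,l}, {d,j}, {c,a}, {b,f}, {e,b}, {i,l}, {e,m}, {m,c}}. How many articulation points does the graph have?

1

Removing e increases the component count from 2 to 3, so e is a cut vertex.
By contrast removing i leaves 2 components; it is not a cut vertex. No other vertex is a cut vertex either.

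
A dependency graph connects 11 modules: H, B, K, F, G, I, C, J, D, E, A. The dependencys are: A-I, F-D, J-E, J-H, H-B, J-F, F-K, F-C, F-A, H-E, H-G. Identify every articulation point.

A, F, H, J

Removing A increases the component count from 1 to 2, so A is a cut vertex.
Removing F increases the component count from 1 to 5, so F is a cut vertex.
Removing H increases the component count from 1 to 3, so H is a cut vertex.
Likewise J is a cut vertex.
By contrast removing K leaves 1 component; it is not a cut vertex. No other vertex is a cut vertex either.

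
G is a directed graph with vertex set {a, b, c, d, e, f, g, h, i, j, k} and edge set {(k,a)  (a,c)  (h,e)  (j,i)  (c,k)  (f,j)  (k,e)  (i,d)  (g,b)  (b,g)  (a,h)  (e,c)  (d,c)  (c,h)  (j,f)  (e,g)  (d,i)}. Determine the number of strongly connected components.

4

{a, c, e, h, k} are all mutually reachable — one SCC of size 5.
{f, j} are all mutually reachable — one SCC of size 2.
{b, g} are all mutually reachable — one SCC of size 2.
{d, i} are all mutually reachable — one SCC of size 2.
That gives 4 strongly connected components.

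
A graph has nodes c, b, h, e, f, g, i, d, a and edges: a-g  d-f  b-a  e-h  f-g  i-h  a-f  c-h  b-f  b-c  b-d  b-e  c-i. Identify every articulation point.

b

Removing b increases the component count from 1 to 2, so b is a cut vertex.
By contrast removing d leaves 1 component; it is not a cut vertex. No other vertex is a cut vertex either.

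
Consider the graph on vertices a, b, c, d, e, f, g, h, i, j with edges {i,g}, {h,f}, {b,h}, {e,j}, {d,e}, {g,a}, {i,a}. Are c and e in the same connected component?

The component containing c is {c}, and e is not in it.

No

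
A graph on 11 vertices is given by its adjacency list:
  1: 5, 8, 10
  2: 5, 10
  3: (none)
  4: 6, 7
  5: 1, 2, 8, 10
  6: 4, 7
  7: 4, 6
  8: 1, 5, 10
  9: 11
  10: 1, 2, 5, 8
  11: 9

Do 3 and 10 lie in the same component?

The component containing 3 is {3}, and 10 is not in it.

No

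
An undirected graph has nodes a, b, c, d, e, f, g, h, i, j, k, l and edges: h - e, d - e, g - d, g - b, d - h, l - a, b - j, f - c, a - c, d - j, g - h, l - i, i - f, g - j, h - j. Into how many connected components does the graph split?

k is isolated — a component by itself.
Starting from a we can reach a, c, f, i, l. That is one component of size 5.
Starting from b we can reach b, d, e, g, h, j. That is one component of size 6.
Total: 3 components.

3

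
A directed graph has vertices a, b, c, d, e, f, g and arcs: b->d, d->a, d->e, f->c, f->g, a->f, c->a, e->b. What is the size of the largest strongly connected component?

3

{a, c, f} are all mutually reachable — one SCC of size 3.
{b, d, e} are all mutually reachable — one SCC of size 3.
{g} is an SCC by itself.
The largest has 3 vertices.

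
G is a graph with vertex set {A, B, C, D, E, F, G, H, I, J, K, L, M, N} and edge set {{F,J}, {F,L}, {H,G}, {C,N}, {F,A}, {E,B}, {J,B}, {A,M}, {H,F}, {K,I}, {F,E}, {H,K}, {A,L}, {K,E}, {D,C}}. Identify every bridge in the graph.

A-M, C-D, C-N, G-H, I-K

The edges on the cycle F-E-B-J-F are not bridges since each lies on that cycle.
But removing D—C disconnects D from C; removing A—M disconnects A from M; removing C—N disconnects C from N; removing H—G disconnects H from G — these are bridges.
In total 5 edges are bridges.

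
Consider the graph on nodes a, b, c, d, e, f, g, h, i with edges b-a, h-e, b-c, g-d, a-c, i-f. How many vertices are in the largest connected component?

Starting from e we can reach e, h. That is one component of size 2.
Starting from f we can reach f, i. That is one component of size 2.
Starting from d we can reach d, g. That is one component of size 2.
Starting from a we can reach a, b, c. That is one component of size 3.
The largest has 3 vertices.

3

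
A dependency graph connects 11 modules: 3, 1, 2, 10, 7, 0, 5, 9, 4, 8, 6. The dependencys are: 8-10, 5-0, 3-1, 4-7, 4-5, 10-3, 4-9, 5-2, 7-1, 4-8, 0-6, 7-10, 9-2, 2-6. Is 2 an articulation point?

Deleting 2 leaves 1 component (was 1) (its neighbors 5, 6, 9 remain connected to each other), so 2 is not a cut vertex.

No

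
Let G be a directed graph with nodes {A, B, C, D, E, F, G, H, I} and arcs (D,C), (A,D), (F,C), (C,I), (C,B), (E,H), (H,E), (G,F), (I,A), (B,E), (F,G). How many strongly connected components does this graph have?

4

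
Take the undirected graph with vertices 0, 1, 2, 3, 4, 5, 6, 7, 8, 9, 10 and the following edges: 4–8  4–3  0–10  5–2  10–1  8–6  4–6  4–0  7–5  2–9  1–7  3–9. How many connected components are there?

Starting from 0 we can reach 0, 1, 2, 3, 4, 5, 6, 7, 8, 9, 10. That is one component of size 11.
Total: 1 component.

1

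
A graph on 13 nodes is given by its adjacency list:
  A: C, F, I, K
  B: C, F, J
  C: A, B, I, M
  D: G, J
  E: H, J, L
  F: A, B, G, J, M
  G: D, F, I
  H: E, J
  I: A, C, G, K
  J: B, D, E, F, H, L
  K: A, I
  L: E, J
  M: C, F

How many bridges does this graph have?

0

The edges on the cycle I-K-A-I are not bridges since each lies on that cycle.
Every edge lies on some cycle, so there are no bridges.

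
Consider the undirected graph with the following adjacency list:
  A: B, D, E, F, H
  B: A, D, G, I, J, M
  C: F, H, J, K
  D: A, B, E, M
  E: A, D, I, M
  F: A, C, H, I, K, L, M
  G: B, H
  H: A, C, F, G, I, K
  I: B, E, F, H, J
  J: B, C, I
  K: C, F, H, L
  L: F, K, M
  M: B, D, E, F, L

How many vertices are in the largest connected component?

13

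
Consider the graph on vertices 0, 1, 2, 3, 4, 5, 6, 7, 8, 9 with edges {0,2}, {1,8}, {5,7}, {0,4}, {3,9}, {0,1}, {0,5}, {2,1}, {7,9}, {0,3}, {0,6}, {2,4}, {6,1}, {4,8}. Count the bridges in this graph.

0

The edges on the cycle 0-2-4-0 are not bridges since each lies on that cycle.
Every edge lies on some cycle, so there are no bridges.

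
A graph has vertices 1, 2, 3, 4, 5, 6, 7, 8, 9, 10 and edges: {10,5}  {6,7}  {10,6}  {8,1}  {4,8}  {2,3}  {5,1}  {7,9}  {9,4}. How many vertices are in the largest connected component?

8

Starting from 2 we can reach 2, 3. That is one component of size 2.
Starting from 1 we can reach 1, 4, 5, 6, 7, 8, 9, 10. That is one component of size 8.
The largest has 8 vertices.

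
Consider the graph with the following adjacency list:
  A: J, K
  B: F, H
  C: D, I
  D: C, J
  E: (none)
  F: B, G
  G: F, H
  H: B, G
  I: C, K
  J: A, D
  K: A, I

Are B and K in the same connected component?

No

The component containing B is {B, F, G, H}, and K is not in it.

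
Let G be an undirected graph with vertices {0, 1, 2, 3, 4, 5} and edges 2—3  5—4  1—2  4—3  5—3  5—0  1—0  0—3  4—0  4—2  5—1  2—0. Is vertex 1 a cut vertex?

No

Deleting 1 leaves 1 component (was 1) (its neighbors 0, 2, 5 remain connected to each other), so 1 is not a cut vertex.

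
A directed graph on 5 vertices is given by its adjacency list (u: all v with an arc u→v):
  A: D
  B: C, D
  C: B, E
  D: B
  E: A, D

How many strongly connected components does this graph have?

{A, B, C, D, E} are all mutually reachable — one SCC of size 5.
That gives 1 strongly connected component.

1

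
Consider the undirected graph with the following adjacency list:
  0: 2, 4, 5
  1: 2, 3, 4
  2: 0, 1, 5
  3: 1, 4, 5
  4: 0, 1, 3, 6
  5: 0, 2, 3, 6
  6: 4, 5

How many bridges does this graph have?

0

The edges on the cycle 4-3-1-4 are not bridges since each lies on that cycle.
Every edge lies on some cycle, so there are no bridges.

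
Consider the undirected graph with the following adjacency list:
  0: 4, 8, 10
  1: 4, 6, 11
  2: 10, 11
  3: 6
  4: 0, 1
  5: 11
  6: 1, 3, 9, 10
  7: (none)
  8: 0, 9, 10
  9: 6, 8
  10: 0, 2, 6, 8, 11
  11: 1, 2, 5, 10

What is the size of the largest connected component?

7 is isolated — a component by itself.
Starting from 0 we can reach 0, 1, 2, 3, 4, 5, 6, 8, 9, 10, 11. That is one component of size 11.
The largest has 11 vertices.

11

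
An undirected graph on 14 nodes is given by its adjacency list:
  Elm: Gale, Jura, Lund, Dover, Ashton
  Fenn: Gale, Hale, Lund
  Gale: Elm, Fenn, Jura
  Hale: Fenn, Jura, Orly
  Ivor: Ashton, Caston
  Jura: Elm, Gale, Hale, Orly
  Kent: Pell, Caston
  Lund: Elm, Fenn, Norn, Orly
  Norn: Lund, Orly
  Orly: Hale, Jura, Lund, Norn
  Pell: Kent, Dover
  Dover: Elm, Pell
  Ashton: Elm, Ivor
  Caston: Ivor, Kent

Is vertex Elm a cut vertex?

Deleting Elm raises the number of components from 1 to 2, so Elm is a cut vertex.

Yes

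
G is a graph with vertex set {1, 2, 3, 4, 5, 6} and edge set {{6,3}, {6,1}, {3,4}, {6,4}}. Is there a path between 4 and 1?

From 4 we can reach 1, 3, 4, 6, which includes 1.

Yes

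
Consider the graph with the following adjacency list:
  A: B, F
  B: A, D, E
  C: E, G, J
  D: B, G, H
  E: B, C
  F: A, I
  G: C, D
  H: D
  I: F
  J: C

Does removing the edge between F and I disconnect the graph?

Removing F-I leaves no path between F and I: the component count goes from 1 to 2. So it is a bridge.

Yes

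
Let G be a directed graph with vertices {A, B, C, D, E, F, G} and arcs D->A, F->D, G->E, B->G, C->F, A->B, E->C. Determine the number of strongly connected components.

{A, B, C, D, E, F, G} are all mutually reachable — one SCC of size 7.
That gives 1 strongly connected component.

1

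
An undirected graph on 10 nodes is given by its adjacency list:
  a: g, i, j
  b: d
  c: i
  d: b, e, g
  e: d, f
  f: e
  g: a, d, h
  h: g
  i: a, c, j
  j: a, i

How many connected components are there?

1

Starting from a we can reach a, b, c, d, e, f, g, h, i, j. That is one component of size 10.
Total: 1 component.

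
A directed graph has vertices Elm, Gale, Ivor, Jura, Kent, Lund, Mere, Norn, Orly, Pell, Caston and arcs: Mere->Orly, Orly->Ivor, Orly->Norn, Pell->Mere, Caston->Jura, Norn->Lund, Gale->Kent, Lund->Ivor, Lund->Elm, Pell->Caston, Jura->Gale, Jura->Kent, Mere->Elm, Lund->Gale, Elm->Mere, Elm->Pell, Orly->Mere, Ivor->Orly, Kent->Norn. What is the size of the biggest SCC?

11

{Elm, Gale, Ivor, Jura, Kent, Lund, Mere, Norn, Orly, Pell, Caston} are all mutually reachable — one SCC of size 11.
The largest has 11 vertices.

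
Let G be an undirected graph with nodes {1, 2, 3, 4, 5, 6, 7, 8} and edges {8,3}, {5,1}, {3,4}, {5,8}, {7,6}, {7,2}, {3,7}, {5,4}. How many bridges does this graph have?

4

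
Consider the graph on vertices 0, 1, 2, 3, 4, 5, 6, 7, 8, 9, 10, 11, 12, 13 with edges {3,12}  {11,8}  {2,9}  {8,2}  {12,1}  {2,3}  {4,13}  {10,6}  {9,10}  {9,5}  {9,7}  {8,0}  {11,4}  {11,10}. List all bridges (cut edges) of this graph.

0-8, 1-12, 10-6, 11-4, 12-3, 13-4, 2-3, 5-9, 7-9

The edges on the cycle 11-8-2-9-10-11 are not bridges since each lies on that cycle.
But removing 10 - 6 disconnects 10 from 6; removing 4 - 13 disconnects 4 from 13; removing 7 - 9 disconnects 7 from 9; removing 12 - 3 disconnects 12 from 3 — these are bridges.
In total 9 edges are bridges.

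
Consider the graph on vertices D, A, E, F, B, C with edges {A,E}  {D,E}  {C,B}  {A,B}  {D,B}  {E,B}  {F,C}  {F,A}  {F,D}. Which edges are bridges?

The edges on the cycle F-D-E-B-A-F are not bridges since each lies on that cycle.
Every edge lies on some cycle, so there are no bridges.

none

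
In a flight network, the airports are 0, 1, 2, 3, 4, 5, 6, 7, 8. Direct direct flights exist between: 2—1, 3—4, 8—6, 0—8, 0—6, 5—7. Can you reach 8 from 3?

The component containing 3 is {3, 4}, and 8 is not in it.

No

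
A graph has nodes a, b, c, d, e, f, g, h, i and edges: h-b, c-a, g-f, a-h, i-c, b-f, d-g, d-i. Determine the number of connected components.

2

e is isolated — a component by itself.
Starting from a we can reach a, b, c, d, f, g, h, i. That is one component of size 8.
Total: 2 components.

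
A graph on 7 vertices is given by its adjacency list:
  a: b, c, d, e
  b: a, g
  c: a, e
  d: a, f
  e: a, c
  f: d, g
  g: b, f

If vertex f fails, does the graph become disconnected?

No

Deleting f leaves 1 component (was 1) (its neighbors d, g remain connected to each other), so f is not a cut vertex.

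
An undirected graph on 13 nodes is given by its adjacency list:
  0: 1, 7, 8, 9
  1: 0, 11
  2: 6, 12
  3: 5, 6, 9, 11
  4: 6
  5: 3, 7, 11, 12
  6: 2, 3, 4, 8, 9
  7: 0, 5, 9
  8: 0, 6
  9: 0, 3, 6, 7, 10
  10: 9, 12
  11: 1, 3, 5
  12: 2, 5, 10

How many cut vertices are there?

Removing 6 increases the component count from 1 to 2, so 6 is a cut vertex.
By contrast removing 11 leaves 1 component; it is not a cut vertex. No other vertex is a cut vertex either.

1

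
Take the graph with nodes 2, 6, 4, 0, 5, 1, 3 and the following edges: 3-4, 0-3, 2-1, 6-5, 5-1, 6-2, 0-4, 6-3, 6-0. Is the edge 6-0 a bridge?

No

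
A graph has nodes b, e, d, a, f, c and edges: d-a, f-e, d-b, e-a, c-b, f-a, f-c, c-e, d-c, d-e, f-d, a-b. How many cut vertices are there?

0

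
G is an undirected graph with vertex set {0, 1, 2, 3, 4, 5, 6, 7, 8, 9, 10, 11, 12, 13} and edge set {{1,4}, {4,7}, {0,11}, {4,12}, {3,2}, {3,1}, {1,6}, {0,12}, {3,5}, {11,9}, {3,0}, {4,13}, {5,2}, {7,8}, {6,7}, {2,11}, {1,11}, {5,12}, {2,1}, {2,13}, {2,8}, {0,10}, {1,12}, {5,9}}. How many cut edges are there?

The edges on the cycle 3-0-11-2-3 are not bridges since each lies on that cycle.
But removing 0–10 disconnects 0 from 10 — this is a bridge.

1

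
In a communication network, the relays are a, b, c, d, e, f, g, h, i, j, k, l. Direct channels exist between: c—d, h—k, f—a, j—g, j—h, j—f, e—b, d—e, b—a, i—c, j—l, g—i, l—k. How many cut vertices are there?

1

Removing j increases the component count from 1 to 2, so j is a cut vertex.
By contrast removing i leaves 1 component; it is not a cut vertex. No other vertex is a cut vertex either.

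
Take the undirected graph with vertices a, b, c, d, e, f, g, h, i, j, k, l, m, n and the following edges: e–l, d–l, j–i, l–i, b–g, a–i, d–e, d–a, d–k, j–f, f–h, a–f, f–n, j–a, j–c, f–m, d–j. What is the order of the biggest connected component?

Starting from b we can reach b, g. That is one component of size 2.
Starting from a we can reach a, c, d, e, f, h, i, j, k, l, m, n. That is one component of size 12.
The largest has 12 vertices.

12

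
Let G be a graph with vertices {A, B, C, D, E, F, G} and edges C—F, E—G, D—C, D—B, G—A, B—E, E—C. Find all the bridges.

The edges on the cycle D-B-E-C-D are not bridges since each lies on that cycle.
But removing E—G disconnects E from G; removing G—A disconnects G from A; removing C—F disconnects C from F — these are bridges.

A-G, C-F, E-G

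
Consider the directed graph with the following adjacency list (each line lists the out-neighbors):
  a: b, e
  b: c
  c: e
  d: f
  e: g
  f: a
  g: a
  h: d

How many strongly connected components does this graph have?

{a, b, c, e, g} are all mutually reachable — one SCC of size 5.
{h} is an SCC by itself.
{d} is an SCC by itself.
{f} is an SCC by itself.
That gives 4 strongly connected components.

4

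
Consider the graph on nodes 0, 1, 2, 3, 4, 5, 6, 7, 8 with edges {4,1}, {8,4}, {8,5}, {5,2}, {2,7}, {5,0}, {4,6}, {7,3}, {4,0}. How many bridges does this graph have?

The edges on the cycle 8-5-0-4-8 are not bridges since each lies on that cycle.
But removing 6—4 disconnects 6 from 4; removing 3—7 disconnects 3 from 7; removing 7—2 disconnects 7 from 2; removing 1—4 disconnects 1 from 4 — these are bridges.
In total 5 edges are bridges.

5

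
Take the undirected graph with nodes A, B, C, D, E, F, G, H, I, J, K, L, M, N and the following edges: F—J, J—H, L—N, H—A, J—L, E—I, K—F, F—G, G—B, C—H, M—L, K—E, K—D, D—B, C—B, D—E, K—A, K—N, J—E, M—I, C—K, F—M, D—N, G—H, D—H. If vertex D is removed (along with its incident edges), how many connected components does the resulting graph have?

With D gone, the remaining components are: {A, B, C, E, F, G, H, I, J, K, L, M, N}.
That is 1 component.

1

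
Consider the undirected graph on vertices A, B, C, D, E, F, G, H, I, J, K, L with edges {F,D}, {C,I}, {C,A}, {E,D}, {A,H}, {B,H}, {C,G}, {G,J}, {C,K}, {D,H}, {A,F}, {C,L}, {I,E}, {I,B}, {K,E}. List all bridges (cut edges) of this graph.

C-G, C-L, G-J

The edges on the cycle C-I-B-H-A-C are not bridges since each lies on that cycle.
But removing L - C disconnects L from C; removing G - C disconnects G from C; removing G - J disconnects G from J — these are bridges.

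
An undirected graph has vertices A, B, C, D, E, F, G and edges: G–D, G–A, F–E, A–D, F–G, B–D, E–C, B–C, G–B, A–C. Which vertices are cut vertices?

Removing G, for instance, still leaves 1 component. No single vertex removal increases the component count — the graph has no articulation points.

none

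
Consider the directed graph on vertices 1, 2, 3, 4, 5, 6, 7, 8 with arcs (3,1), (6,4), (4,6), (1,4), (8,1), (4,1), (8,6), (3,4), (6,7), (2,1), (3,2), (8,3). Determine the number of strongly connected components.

{1, 4, 6} are all mutually reachable — one SCC of size 3.
{5} is an SCC by itself.
{8} is an SCC by itself.
{3} is an SCC by itself.
{2} is an SCC by itself.
(and 1 more singleton SCC)
That gives 6 strongly connected components.

6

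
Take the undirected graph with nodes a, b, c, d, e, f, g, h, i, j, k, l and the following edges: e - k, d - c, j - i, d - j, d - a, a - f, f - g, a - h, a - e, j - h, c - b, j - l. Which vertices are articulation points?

a, c, d, e, f, j

Removing a increases the component count from 1 to 3, so a is a cut vertex.
Removing c increases the component count from 1 to 2, so c is a cut vertex.
Removing d increases the component count from 1 to 2, so d is a cut vertex.
Likewise e, f, j are cut vertices.
By contrast removing i leaves 1 component; it is not a cut vertex. No other vertex is a cut vertex either.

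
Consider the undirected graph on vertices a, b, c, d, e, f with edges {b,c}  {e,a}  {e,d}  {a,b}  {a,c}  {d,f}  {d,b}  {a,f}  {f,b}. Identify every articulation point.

none

Removing b, for instance, still leaves 1 component. No single vertex removal increases the component count — the graph has no articulation points.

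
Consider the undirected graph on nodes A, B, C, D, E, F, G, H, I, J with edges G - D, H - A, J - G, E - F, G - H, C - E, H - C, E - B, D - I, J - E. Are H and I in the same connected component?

From H we can reach A, B, C, D, E, F, G, H, I, J, which includes I.

Yes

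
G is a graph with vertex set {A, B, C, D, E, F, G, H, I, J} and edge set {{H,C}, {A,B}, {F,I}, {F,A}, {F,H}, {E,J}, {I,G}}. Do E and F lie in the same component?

The component containing E is {E, J}, and F is not in it.

No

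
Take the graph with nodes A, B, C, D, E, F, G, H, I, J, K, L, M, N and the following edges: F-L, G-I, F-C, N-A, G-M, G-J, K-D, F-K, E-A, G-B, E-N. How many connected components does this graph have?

4

H is isolated — a component by itself.
Starting from A we can reach A, E, N. That is one component of size 3.
Starting from B we can reach B, G, I, J, M. That is one component of size 5.
Starting from C we can reach C, D, F, K, L. That is one component of size 5.
Total: 4 components.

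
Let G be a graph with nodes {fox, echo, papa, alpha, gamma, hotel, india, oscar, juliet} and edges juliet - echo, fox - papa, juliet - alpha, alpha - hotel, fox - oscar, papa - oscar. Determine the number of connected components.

4

india is isolated — a component by itself.
gamma is isolated — a component by itself.
Starting from fox we can reach fox, papa, oscar. That is one component of size 3.
Starting from echo we can reach echo, alpha, hotel, juliet. That is one component of size 4.
Total: 4 components.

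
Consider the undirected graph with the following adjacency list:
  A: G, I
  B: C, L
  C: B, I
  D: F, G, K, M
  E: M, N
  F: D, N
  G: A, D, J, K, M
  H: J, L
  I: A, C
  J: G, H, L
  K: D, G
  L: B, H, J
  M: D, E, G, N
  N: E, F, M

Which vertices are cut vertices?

Removing G increases the component count from 1 to 2, so G is a cut vertex.
By contrast removing I leaves 1 component; it is not a cut vertex. No other vertex is a cut vertex either.

G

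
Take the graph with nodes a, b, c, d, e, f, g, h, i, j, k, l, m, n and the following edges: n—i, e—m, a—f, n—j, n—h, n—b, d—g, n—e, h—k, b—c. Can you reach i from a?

No

The component containing a is {a, f}, and i is not in it.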